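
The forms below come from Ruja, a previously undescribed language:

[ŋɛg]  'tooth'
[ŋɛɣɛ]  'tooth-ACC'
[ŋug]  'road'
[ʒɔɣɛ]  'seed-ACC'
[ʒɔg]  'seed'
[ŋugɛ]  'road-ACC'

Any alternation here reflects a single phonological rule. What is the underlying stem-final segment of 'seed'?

The stem for 'seed' ends in [g] in [ʒɔg] but [ɣ] in [ʒɔɣɛ].
If /g/ were underlying and a rule turned it into [ɣ] before the ACC suffix, 'road' would also alternate; but it has [g] in both [ŋug] and [ŋugɛ].
So /ɣ/ is underlying, and a rule of word-final hardening — voiced fricatives become stops word-finally — gives [g].

/ɣ/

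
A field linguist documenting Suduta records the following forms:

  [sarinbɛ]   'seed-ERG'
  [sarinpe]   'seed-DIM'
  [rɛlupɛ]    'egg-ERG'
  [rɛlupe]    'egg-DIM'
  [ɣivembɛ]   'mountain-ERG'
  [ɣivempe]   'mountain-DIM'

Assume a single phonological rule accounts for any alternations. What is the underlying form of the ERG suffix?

The ERG morpheme has two allomorphs, [-bɛ] and [-pɛ].
The DIM suffix, which begins with [p], is invariant after every stem; so [p] is not altered by any rule here.
The ERG suffix is therefore /-bɛ/ underlyingly, with post-vocalic devoicing: voiced stops become voiceless after a vowel.

/-bɛ/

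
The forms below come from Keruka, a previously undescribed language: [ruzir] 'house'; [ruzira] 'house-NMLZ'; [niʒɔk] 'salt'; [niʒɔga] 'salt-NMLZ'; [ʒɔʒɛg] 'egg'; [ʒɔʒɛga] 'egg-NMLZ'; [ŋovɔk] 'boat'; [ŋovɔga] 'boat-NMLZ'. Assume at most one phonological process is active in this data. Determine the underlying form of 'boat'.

In [ŋovɔk] and [ŋovɔga] the final segment of 'boat' alternates: [k] ~ [g].
But 'egg' keeps [g] in both environments ([ʒɔʒɛg], [ʒɔʒɛga]), so there is no rule changing /g/ to [k] in isolation.
The underlying segment must be /k/; voiceless stops become voiced between vowels, yielding [g] there.
So 'boat' = /ŋovɔk/.

/ŋovɔk/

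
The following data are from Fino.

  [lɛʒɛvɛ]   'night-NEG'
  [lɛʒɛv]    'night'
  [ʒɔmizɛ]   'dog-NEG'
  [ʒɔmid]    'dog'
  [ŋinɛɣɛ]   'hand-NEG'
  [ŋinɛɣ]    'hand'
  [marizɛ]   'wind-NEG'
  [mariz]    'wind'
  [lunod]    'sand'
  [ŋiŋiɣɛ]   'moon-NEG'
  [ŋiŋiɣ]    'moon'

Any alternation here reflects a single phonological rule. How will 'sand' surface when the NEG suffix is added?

[lunozɛ]

The root 'dog' surfaces as [ʒɔmizɛ] and [ʒɔmid], with a stem-final [z] ~ [d] alternation.
But 'wind' keeps [z] in both environments ([marizɛ], [mariz]), so there is no rule changing /z/ to [d] in isolation.
Therefore /d/ is basic and [z] is derived by intervocalic spirantization (voiced stops become fricatives between vowels).
The one attested form of 'sand', [lunod], shows underlying /lunod/. Applying the same rule between vowels gives [lunozɛ].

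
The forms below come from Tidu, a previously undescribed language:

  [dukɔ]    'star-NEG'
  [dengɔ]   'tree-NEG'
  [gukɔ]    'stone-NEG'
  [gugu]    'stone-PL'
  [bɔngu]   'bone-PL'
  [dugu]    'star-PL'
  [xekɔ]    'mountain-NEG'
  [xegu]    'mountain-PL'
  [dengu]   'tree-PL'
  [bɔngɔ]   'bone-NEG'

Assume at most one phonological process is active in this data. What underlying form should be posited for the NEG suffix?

/-kɔ/

The NEG morpheme has two allomorphs, [-gɔ] and [-kɔ].
By contrast the PL suffix keeps its initial [g] throughout — that segment must be underlying.
So the underlying form is /-kɔ/, and voiceless stops become voiced after a nasal.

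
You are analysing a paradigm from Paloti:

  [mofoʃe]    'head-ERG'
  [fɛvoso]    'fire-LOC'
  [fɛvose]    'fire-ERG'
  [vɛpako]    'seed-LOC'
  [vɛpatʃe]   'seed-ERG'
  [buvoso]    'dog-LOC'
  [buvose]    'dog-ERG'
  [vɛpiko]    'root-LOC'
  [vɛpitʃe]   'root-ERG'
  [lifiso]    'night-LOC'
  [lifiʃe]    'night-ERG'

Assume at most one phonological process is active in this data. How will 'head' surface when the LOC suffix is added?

The root 'night' surfaces as [lifiso] and [lifiʃe], with a stem-final [s] ~ [ʃ] alternation.
If /s/ were underlying and a rule turned it into [ʃ] before the ERG suffix, 'dog' would also alternate; but it has [s] in both [buvoso] and [buvose].
Therefore /ʃ/ is basic and [s] is derived by depalatalization (palato-alveolar /tʃ/ and /ʃ/ become [k] and [s] when no front vowel follows).
From [mofoʃe] the stem 'head' is /mofoʃ/; when no front vowel follows this yields [mofoso].

[mofoso]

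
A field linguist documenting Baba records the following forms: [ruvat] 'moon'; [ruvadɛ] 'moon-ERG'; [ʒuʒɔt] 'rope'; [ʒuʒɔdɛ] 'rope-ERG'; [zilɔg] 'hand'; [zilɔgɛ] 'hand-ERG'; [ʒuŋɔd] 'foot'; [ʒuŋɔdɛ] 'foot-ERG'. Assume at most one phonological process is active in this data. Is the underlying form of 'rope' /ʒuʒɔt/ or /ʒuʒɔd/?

/ʒuʒɔt/

The stem for 'rope' ends in [t] in [ʒuʒɔt] but [d] in [ʒuʒɔdɛ].
But 'foot' keeps [d] in both environments ([ʒuŋɔd], [ʒuŋɔdɛ]), so there is no rule changing /d/ to [t] in isolation.
Therefore /t/ is basic and [d] is derived by intervocalic voicing (voiceless stops become voiced between vowels).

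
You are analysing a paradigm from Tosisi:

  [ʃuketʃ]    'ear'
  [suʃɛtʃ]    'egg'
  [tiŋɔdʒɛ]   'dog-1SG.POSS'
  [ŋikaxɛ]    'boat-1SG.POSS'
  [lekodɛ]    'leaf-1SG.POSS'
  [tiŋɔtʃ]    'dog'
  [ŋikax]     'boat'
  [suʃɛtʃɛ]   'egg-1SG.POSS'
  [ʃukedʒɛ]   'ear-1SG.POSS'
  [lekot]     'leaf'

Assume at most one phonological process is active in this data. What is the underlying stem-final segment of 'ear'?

/dʒ/

'ear' shows [dʒ] ~ [tʃ] at the end of the stem ([ʃukedʒɛ] vs [ʃuketʃ]).
But 'egg' keeps [tʃ] in both environments ([suʃɛtʃɛ], [suʃɛtʃ]), so there is no rule changing /tʃ/ to [dʒ] before the 1SG.POSS suffix.
The underlying segment must be /dʒ/; voiced obstruents become voiceless word-finally, yielding [tʃ] there.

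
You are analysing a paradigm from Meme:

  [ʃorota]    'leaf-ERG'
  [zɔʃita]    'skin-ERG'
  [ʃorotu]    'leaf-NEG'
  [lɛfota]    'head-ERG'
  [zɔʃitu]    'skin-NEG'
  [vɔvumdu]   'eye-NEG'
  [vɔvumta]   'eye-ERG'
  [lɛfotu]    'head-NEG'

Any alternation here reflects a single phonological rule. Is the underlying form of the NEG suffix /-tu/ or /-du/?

/-du/

The NEG morpheme has two allomorphs, [-du] and [-tu].
By contrast the ERG suffix keeps its initial [t] throughout — that segment must be underlying.
So the underlying form is /-du/, and voiced stops become voiceless after a vowel.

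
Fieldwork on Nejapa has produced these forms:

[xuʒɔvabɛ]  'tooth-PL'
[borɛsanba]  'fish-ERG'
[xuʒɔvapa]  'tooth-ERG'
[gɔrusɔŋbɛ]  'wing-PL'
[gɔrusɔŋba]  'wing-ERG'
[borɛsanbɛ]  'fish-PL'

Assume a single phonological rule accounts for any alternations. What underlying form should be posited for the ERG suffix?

/-pa/

The ERG suffix surfaces as [-ba] and [-pa], depending on the final segment of the stem.
The PL suffix, which begins with [b], is invariant after every stem; so [b] is not altered by any rule here.
So the underlying form is /-pa/, and voiceless stops become voiced after a nasal.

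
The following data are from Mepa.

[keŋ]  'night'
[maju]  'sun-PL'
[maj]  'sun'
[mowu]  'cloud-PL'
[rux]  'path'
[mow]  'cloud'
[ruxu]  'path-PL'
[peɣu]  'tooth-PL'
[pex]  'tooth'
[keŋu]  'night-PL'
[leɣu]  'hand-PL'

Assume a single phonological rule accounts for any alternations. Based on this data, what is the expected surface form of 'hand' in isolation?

The root 'tooth' surfaces as [pex] and [peɣu], with a stem-final [x] ~ [ɣ] alternation.
The stem 'path' ([rux], [ruxu]) shows [x] unchanged in both environments, so [x] cannot be basic with [ɣ] derived before the PL suffix.
The alternation reflects word-final obstruent devoicing: voiced obstruents become voiceless word-finally. /ɣ/ is underlying.
From [leɣu] the stem 'hand' is /leɣ/; word-finally this yields [lex].

[lex]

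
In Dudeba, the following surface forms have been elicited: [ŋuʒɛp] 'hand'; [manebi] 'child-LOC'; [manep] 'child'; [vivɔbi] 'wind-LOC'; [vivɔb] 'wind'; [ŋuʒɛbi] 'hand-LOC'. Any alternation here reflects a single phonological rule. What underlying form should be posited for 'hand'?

/ŋuʒɛp/

'hand' shows [p] ~ [b] at the end of the stem ([ŋuʒɛp] vs [ŋuʒɛbi]).
Compare 'wind', with invariant [b] in [vivɔb] and [vivɔbi]: an analysis with underlying /b/ and a rule producing [p] in isolation would wrongly predict alternation here too.
The alternation reflects intervocalic voicing: voiceless stops become voiced between vowels. /p/ is underlying.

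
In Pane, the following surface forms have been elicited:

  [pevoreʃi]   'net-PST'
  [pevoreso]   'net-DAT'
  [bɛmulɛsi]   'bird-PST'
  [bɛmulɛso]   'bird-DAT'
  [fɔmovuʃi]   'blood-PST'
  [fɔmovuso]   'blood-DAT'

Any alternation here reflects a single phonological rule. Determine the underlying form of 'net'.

/pevoreʃ/

'net' shows [ʃ] ~ [s] at the end of the stem ([pevoreʃi] vs [pevoreso]).
Compare 'bird', with invariant [s] in [bɛmulɛsi] and [bɛmulɛso]: an analysis with underlying /s/ and a rule producing [ʃ] before the PST suffix would wrongly predict alternation here too.
Therefore /ʃ/ is basic and [s] is derived by depalatalization (palato-alveolar /ʃ/ becomes [s] when no front vowel follows).
So 'net' = /pevoreʃ/.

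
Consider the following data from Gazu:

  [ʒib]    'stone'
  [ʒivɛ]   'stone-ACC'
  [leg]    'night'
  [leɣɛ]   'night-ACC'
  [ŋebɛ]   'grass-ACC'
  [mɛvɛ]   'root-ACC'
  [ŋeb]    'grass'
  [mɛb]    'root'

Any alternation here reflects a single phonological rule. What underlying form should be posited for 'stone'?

/ʒiv/

'stone' shows [v] ~ [b] at the end of the stem ([ʒivɛ] vs [ʒib]).
If /b/ were underlying and a rule turned it into [v] before the ACC suffix, 'grass' would also alternate; but it has [b] in both [ŋebɛ] and [ŋeb].
Therefore /v/ is basic and [b] is derived by word-final hardening (voiced fricatives become stops word-finally).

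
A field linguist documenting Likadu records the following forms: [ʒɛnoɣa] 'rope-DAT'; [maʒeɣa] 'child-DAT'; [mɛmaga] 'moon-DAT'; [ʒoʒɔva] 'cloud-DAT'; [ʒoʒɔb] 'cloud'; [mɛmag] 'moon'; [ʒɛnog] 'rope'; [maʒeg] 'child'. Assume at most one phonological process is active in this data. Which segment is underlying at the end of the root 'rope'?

/ɣ/

The root 'rope' surfaces as [ʒɛnog] and [ʒɛnoɣa], with a stem-final [g] ~ [ɣ] alternation.
If /g/ were underlying and a rule turned it into [ɣ] before the DAT suffix, 'moon' would also alternate; but it has [g] in both [mɛmag] and [mɛmaga].
The underlying segment must be /ɣ/; voiced fricatives become stops word-finally, yielding [g] there.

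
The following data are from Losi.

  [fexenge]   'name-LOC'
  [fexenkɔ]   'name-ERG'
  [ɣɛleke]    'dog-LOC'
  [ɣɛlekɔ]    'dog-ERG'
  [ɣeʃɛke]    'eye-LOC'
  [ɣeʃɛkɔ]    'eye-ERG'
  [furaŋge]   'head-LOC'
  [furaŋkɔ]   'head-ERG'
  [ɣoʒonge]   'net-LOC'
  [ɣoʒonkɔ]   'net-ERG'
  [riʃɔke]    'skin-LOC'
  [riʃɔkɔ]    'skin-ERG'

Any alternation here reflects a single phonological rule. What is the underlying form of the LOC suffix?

The LOC morpheme has two allomorphs, [-ge] and [-ke].
The ERG suffix, which begins with [k], is invariant after every stem; so [k] is not altered by any rule here.
The LOC suffix is therefore /-ge/ underlyingly, with post-vocalic devoicing: voiced stops become voiceless after a vowel.

/-ge/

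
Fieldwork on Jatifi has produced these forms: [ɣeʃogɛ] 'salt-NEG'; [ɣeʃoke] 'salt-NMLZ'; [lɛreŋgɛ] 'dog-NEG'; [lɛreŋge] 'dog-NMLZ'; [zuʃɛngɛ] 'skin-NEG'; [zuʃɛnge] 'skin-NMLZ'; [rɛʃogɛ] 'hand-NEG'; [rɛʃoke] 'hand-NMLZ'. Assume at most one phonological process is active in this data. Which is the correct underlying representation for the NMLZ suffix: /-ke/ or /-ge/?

The NMLZ suffix surfaces as [-ge] and [-ke], depending on the final segment of the stem.
By contrast the NEG suffix keeps its initial [g] throughout — that segment must be underlying.
The NMLZ suffix is therefore /-ke/ underlyingly, with post-nasal voicing: voiceless stops become voiced after a nasal.

/-ke/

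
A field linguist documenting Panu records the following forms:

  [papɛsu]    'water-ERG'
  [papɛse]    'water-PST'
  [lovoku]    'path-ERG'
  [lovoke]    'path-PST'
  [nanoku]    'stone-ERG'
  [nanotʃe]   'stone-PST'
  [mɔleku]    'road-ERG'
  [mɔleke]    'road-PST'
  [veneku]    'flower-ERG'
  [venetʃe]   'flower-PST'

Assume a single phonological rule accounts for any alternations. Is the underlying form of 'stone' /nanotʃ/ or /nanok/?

/nanotʃ/

'stone' shows [k] ~ [tʃ] at the end of the stem ([nanoku] vs [nanotʃe]).
The stem 'road' ([mɔleku], [mɔleke]) shows [k] unchanged in both environments, so [k] cannot be basic with [tʃ] derived before the PST suffix.
Therefore /tʃ/ is basic and [k] is derived by depalatalization (palato-alveolar /tʃ/ becomes [k] when no front vowel follows).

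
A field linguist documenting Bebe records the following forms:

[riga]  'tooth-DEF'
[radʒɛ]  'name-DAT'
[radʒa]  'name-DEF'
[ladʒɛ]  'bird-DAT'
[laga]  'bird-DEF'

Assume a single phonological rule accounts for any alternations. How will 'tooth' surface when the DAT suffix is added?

The stem for 'bird' ends in [dʒ] in [ladʒɛ] but [g] in [laga].
Compare 'name', with invariant [dʒ] in [radʒɛ] and [radʒa]: an analysis with underlying /dʒ/ and a rule producing [g] before the DEF suffix would wrongly predict alternation here too.
The underlying segment must be /g/; /g/ becomes palato-alveolar [dʒ] before a front vowel, yielding [dʒ] there.
From [riga] the stem 'tooth' is /rig/; before a front vowel this yields [ridʒɛ].

[ridʒɛ]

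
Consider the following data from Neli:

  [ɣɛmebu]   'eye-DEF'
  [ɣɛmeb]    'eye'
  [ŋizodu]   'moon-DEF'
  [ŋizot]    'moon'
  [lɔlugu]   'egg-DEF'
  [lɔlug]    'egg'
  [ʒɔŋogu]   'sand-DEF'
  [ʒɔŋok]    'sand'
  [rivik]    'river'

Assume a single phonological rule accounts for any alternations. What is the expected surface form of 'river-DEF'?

[rivigu]

The stem for 'sand' ends in [g] in [ʒɔŋogu] but [k] in [ʒɔŋok].
If /g/ were underlying and a rule turned it into [k] in isolation, 'egg' would also alternate; but it has [g] in both [lɔlugu] and [lɔlug].
The alternation reflects intervocalic voicing: voiceless stops become voiced between vowels. /k/ is underlying.
The one attested form of 'river', [rivik], shows underlying /rivik/. Applying the same rule between vowels gives [rivigu].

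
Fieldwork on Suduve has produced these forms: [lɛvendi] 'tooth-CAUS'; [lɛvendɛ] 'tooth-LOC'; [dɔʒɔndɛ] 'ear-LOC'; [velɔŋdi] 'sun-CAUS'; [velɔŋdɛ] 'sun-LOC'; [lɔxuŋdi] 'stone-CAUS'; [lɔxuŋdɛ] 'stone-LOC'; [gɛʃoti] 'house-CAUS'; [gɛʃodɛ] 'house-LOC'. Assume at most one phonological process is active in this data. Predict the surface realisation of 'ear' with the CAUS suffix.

[dɔʒɔndi]

The CAUS morpheme has two allomorphs, [-di] and [-ti].
The LOC suffix, which begins with [d], is invariant after every stem; so [d] is not altered by any rule here.
So the underlying form is /-ti/, and voiceless stops become voiced after a nasal.
After 'ear', which ends in a nasal, the suffix surfaces as [-di], giving [dɔʒɔndi].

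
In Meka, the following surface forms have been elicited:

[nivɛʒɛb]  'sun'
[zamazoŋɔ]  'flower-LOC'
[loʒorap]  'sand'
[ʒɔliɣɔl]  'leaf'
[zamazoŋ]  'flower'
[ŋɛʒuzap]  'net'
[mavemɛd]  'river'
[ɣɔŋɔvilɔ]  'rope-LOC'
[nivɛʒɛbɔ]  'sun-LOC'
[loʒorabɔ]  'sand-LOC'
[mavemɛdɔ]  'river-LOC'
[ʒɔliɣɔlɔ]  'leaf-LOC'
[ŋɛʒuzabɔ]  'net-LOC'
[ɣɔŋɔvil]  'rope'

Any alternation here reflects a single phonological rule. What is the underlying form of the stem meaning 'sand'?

The stem for 'sand' ends in [p] in [loʒorap] but [b] in [loʒorabɔ].
The stem 'sun' ([nivɛʒɛb], [nivɛʒɛbɔ]) shows [b] unchanged in both environments, so [b] cannot be basic with [p] derived in isolation.
So /p/ is underlying, and a rule of intervocalic voicing — voiceless stops become voiced between vowels — gives [b].

/loʒorap/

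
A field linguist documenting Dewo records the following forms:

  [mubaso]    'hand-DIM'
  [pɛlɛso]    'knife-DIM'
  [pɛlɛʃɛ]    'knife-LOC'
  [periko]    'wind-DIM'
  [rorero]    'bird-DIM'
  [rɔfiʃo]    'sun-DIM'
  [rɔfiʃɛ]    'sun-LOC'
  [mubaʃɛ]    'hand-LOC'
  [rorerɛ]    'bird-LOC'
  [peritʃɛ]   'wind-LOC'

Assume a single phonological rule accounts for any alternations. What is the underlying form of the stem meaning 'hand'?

/mubas/

The stem for 'hand' ends in [s] in [mubaso] but [ʃ] in [mubaʃɛ].
The stem 'sun' ([rɔfiʃo], [rɔfiʃɛ]) shows [ʃ] unchanged in both environments, so [ʃ] cannot be basic with [s] derived before the DIM suffix.
The alternation reflects palatalization before a front vowel: /k/ and /s/ become palato-alveolar [tʃ] and [ʃ] before a front vowel. /s/ is underlying.
So 'hand' = /mubas/.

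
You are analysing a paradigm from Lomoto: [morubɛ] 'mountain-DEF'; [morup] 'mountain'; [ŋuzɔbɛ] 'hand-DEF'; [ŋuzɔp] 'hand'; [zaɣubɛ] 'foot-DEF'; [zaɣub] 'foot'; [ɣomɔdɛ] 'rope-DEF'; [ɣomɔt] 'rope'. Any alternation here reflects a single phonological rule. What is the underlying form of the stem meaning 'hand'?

'hand' shows [b] ~ [p] at the end of the stem ([ŋuzɔbɛ] vs [ŋuzɔp]).
The stem 'foot' ([zaɣubɛ], [zaɣub]) shows [b] unchanged in both environments, so [b] cannot be basic with [p] derived in isolation.
The alternation reflects intervocalic voicing: voiceless stops become voiced between vowels. /p/ is underlying.
Hence 'hand' is /ŋuzɔp/ underlyingly.

/ŋuzɔp/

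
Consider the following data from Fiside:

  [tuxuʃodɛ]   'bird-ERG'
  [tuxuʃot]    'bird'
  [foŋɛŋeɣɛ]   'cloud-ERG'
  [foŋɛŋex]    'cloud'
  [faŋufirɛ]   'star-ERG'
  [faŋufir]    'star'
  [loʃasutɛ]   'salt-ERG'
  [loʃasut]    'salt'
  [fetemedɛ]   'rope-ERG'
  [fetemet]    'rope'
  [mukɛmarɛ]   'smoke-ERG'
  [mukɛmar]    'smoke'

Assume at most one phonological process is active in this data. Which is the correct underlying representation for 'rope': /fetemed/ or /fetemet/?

'rope' shows [d] ~ [t] at the end of the stem ([fetemedɛ] vs [fetemet]).
But 'salt' keeps [t] in both environments ([loʃasutɛ], [loʃasut]), so there is no rule changing /t/ to [d] before the ERG suffix.
Therefore /d/ is basic and [t] is derived by word-final obstruent devoicing (voiced obstruents become voiceless word-finally).

/fetemed/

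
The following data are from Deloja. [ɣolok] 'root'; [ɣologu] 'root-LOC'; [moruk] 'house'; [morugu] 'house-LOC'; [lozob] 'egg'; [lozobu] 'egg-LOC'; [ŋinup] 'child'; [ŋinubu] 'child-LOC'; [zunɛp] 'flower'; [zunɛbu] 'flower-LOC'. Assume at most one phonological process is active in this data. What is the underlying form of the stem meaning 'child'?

The stem for 'child' ends in [p] in [ŋinup] but [b] in [ŋinubu].
But 'egg' keeps [b] in both environments ([lozob], [lozobu]), so there is no rule changing /b/ to [p] in isolation.
The underlying segment must be /p/; voiceless stops become voiced between vowels, yielding [b] there.

/ŋinup/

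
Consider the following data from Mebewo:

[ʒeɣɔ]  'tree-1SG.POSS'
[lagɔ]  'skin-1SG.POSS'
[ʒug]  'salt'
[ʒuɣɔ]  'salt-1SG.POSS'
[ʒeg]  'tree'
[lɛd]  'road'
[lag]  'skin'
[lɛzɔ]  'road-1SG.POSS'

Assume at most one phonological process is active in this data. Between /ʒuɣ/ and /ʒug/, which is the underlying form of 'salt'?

The stem for 'salt' ends in [ɣ] in [ʒuɣɔ] but [g] in [ʒug].
If /g/ were underlying and a rule turned it into [ɣ] before the 1SG.POSS suffix, 'skin' would also alternate; but it has [g] in both [lagɔ] and [lag].
The underlying segment must be /ɣ/; voiced fricatives become stops word-finally, yielding [g] there.

/ʒuɣ/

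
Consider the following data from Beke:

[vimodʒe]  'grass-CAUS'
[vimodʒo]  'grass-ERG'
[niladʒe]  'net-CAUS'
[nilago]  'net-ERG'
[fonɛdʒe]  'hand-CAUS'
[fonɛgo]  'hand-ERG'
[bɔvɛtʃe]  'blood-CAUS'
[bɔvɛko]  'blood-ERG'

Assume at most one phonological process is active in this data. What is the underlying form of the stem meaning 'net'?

/nilag/

The root 'net' surfaces as [niladʒe] and [nilago], with a stem-final [dʒ] ~ [g] alternation.
But 'grass' keeps [dʒ] in both environments ([vimodʒe], [vimodʒo]), so there is no rule changing /dʒ/ to [g] before the ERG suffix.
Therefore /g/ is basic and [dʒ] is derived by palatalization before a front vowel (/k/ and /g/ become palato-alveolar [tʃ] and [dʒ] before a front vowel).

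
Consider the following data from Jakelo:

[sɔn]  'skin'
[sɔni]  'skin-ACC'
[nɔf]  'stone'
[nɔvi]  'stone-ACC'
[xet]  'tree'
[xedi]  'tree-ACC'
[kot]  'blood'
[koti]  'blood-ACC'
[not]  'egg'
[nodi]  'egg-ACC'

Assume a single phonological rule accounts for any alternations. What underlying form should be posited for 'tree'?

The stem for 'tree' ends in [t] in [xet] but [d] in [xedi].
But 'blood' keeps [t] in both environments ([kot], [koti]), so there is no rule changing /t/ to [d] before the ACC suffix.
So /d/ is underlying, and a rule of word-final obstruent devoicing — voiced obstruents become voiceless word-finally — gives [t].
The underlying form of 'tree' is therefore /xed/.

/xed/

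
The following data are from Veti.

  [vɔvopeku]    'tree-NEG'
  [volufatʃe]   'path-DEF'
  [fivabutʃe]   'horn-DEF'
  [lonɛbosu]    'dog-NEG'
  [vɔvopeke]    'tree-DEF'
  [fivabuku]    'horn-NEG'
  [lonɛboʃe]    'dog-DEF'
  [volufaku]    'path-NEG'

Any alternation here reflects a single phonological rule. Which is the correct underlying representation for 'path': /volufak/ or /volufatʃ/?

/volufatʃ/

In [volufatʃe] and [volufaku] the final segment of 'path' alternates: [tʃ] ~ [k].
If /k/ were underlying and a rule turned it into [tʃ] before the DEF suffix, 'tree' would also alternate; but it has [k] in both [vɔvopeke] and [vɔvopeku].
The alternation reflects depalatalization: palato-alveolar /tʃ/ and /ʃ/ become [k] and [s] when no front vowel follows. /tʃ/ is underlying.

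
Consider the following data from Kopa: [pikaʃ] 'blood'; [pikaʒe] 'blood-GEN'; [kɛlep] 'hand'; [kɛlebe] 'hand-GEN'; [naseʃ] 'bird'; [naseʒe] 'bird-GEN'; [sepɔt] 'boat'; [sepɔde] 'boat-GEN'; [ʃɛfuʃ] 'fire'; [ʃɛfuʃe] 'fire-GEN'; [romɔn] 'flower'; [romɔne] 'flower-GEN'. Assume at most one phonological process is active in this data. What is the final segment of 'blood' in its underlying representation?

/ʒ/

'blood' shows [ʃ] ~ [ʒ] at the end of the stem ([pikaʃ] vs [pikaʒe]).
If /ʃ/ were underlying and a rule turned it into [ʒ] before the GEN suffix, 'fire' would also alternate; but it has [ʃ] in both [ʃɛfuʃ] and [ʃɛfuʃe].
The alternation reflects word-final obstruent devoicing: voiced obstruents become voiceless word-finally. /ʒ/ is underlying.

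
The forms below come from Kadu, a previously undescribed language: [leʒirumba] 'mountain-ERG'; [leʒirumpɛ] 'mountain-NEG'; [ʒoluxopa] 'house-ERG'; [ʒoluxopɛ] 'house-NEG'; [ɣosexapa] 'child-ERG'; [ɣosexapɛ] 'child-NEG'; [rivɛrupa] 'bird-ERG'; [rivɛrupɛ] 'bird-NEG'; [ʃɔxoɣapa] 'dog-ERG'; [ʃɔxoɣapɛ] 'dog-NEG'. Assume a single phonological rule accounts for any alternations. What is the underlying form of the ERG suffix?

/-ba/

The ERG morpheme has two allomorphs, [-ba] and [-pa].
The NEG suffix, which begins with [p], is invariant after every stem; so [p] is not altered by any rule here.
The ERG suffix is therefore /-ba/ underlyingly, with post-vocalic devoicing: voiced stops become voiceless after a vowel.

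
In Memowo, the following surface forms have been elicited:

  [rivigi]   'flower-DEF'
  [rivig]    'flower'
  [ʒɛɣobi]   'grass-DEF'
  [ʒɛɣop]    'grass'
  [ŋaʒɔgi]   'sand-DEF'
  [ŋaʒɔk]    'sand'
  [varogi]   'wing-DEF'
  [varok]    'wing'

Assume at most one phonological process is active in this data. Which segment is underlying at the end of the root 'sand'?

The root 'sand' surfaces as [ŋaʒɔgi] and [ŋaʒɔk], with a stem-final [g] ~ [k] alternation.
The stem 'flower' ([rivigi], [rivig]) shows [g] unchanged in both environments, so [g] cannot be basic with [k] derived in isolation.
Therefore /k/ is basic and [g] is derived by intervocalic voicing (voiceless stops become voiced between vowels).

/k/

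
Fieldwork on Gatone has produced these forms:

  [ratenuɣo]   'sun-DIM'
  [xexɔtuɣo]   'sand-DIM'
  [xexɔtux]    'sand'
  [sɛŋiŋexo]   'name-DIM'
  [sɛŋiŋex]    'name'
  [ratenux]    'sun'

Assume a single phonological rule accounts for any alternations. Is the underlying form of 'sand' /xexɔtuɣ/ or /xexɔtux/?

/xexɔtuɣ/

The stem for 'sand' ends in [x] in [xexɔtux] but [ɣ] in [xexɔtuɣo].
If /x/ were underlying and a rule turned it into [ɣ] before the DIM suffix, 'name' would also alternate; but it has [x] in both [sɛŋiŋex] and [sɛŋiŋexo].
The alternation reflects word-final obstruent devoicing: voiced obstruents become voiceless word-finally. /ɣ/ is underlying.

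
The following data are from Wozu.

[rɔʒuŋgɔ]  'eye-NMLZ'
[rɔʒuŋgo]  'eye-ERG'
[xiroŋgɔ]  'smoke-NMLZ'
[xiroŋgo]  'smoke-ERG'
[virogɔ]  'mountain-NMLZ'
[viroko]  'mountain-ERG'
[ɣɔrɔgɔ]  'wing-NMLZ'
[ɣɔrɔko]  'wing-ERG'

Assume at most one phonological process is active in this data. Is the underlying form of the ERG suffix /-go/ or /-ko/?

/-ko/

The ERG morpheme has two allomorphs, [-go] and [-ko].
By contrast the NMLZ suffix keeps its initial [g] throughout — that segment must be underlying.
So the underlying form is /-ko/, and voiceless stops become voiced after a nasal.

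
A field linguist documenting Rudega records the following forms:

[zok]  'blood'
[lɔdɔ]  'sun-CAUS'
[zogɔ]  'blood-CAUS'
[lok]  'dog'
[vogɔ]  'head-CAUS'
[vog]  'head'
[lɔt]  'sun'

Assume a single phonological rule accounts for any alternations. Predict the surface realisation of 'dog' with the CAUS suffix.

In [zogɔ] and [zok] the final segment of 'blood' alternates: [g] ~ [k].
Compare 'head', with invariant [g] in [vogɔ] and [vog]: an analysis with underlying /g/ and a rule producing [k] in isolation would wrongly predict alternation here too.
The underlying segment must be /k/; voiceless stops become voiced between vowels, yielding [g] there.
From [lok] the stem 'dog' is /lok/; between vowels this yields [logɔ].

[logɔ]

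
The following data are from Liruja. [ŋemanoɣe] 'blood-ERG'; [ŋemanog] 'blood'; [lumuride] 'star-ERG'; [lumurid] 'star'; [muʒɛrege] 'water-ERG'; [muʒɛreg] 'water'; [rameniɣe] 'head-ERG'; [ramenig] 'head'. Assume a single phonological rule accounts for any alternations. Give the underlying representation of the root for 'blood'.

'blood' shows [ɣ] ~ [g] at the end of the stem ([ŋemanoɣe] vs [ŋemanog]).
If /g/ were underlying and a rule turned it into [ɣ] before the ERG suffix, 'water' would also alternate; but it has [g] in both [muʒɛrege] and [muʒɛreg].
The underlying segment must be /ɣ/; voiced fricatives become stops word-finally, yielding [g] there.
So 'blood' = /ŋemanoɣ/.

/ŋemanoɣ/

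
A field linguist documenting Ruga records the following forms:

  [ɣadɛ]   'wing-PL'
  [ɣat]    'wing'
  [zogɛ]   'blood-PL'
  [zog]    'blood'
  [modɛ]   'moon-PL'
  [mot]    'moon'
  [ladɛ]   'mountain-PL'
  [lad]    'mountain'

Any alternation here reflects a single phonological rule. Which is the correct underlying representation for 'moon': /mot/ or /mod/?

'moon' shows [d] ~ [t] at the end of the stem ([modɛ] vs [mot]).
But 'mountain' keeps [d] in both environments ([ladɛ], [lad]), so there is no rule changing /d/ to [t] in isolation.
The underlying segment must be /t/; voiceless stops become voiced between vowels, yielding [d] there.

/mot/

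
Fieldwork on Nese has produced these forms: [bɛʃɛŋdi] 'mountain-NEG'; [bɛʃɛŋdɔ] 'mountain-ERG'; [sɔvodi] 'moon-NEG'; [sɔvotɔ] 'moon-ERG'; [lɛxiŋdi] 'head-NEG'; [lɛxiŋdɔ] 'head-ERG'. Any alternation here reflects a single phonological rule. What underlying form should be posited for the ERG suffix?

/-tɔ/

The ERG suffix surfaces as [-dɔ] and [-tɔ], depending on the final segment of the stem.
By contrast the NEG suffix keeps its initial [d] throughout — that segment must be underlying.
So the underlying form is /-tɔ/, and voiceless stops become voiced after a nasal.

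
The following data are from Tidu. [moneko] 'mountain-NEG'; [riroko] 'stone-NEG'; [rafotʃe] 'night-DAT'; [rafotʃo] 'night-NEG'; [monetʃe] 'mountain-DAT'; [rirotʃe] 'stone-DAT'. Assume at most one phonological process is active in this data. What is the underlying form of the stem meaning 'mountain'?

/monek/

In [monetʃe] and [moneko] the final segment of 'mountain' alternates: [tʃ] ~ [k].
The stem 'night' ([rafotʃe], [rafotʃo]) shows [tʃ] unchanged in both environments, so [tʃ] cannot be basic with [k] derived before the NEG suffix.
Therefore /k/ is basic and [tʃ] is derived by palatalization before a front vowel (/k/ becomes palato-alveolar [tʃ] before a front vowel).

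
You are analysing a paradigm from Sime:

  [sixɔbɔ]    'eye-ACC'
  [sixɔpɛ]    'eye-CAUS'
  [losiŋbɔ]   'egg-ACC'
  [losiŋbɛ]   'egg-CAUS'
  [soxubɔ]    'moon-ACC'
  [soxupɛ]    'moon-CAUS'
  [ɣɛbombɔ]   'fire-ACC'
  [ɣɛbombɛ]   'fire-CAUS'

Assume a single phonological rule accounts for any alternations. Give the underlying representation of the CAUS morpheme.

The CAUS suffix surfaces as [-bɛ] and [-pɛ], depending on the final segment of the stem.
By contrast the ACC suffix keeps its initial [b] throughout — that segment must be underlying.
So the underlying form is /-pɛ/, and voiceless stops become voiced after a nasal.

/-pɛ/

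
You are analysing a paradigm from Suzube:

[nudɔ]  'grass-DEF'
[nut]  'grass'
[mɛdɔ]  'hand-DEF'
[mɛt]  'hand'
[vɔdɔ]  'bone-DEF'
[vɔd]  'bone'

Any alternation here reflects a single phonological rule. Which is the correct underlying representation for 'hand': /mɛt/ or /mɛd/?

'hand' shows [d] ~ [t] at the end of the stem ([mɛdɔ] vs [mɛt]).
But 'bone' keeps [d] in both environments ([vɔdɔ], [vɔd]), so there is no rule changing /d/ to [t] in isolation.
The alternation reflects intervocalic voicing: voiceless stops become voiced between vowels. /t/ is underlying.

/mɛt/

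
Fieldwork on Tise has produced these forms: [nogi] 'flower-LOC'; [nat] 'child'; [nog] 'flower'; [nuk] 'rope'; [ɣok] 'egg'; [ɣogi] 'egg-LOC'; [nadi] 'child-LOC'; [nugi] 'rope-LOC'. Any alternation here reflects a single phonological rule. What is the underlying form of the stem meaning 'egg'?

/ɣok/

The root 'egg' surfaces as [ɣok] and [ɣogi], with a stem-final [k] ~ [g] alternation.
But 'flower' keeps [g] in both environments ([nog], [nogi]), so there is no rule changing /g/ to [k] in isolation.
The alternation reflects intervocalic voicing: voiceless stops become voiced between vowels. /k/ is underlying.
Hence 'egg' is /ɣok/ underlyingly.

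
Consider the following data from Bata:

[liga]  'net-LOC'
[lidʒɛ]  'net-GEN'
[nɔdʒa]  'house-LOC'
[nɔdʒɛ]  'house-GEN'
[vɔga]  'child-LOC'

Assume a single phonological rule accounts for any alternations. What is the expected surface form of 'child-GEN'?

The stem for 'net' ends in [g] in [liga] but [dʒ] in [lidʒɛ].
If /dʒ/ were underlying and a rule turned it into [g] before the LOC suffix, 'house' would also alternate; but it has [dʒ] in both [nɔdʒa] and [nɔdʒɛ].
So /g/ is underlying, and a rule of palatalization before a front vowel — /g/ becomes palato-alveolar [dʒ] before a front vowel — gives [dʒ].
The one attested form of 'child', [vɔga], shows underlying /vɔg/. Applying the same rule before a front vowel gives [vɔdʒɛ].

[vɔdʒɛ]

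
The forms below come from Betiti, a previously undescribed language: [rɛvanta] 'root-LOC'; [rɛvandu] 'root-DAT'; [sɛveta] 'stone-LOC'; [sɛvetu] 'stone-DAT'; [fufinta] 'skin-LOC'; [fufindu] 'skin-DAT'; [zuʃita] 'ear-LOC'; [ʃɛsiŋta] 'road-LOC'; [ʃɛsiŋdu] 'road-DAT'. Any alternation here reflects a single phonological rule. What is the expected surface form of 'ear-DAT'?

The DAT suffix surfaces as [-du] and [-tu], depending on the final segment of the stem.
The LOC suffix, which begins with [t], is invariant after every stem; so [t] is not altered by any rule here.
The DAT suffix is therefore /-du/ underlyingly, with post-vocalic devoicing: voiced stops become voiceless after a vowel.
After 'ear', which ends in a vowel, the suffix surfaces as [-tu], giving [zuʃitu].

[zuʃitu]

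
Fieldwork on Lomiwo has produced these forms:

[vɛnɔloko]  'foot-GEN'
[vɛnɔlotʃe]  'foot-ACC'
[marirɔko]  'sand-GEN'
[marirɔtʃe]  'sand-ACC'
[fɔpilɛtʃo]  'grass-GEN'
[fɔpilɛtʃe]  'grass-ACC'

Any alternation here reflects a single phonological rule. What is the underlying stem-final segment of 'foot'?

The stem for 'foot' ends in [k] in [vɛnɔloko] but [tʃ] in [vɛnɔlotʃe].
The stem 'grass' ([fɔpilɛtʃo], [fɔpilɛtʃe]) shows [tʃ] unchanged in both environments, so [tʃ] cannot be basic with [k] derived before the GEN suffix.
The alternation reflects palatalization before a front vowel: /k/ becomes palato-alveolar [tʃ] before a front vowel. /k/ is underlying.

/k/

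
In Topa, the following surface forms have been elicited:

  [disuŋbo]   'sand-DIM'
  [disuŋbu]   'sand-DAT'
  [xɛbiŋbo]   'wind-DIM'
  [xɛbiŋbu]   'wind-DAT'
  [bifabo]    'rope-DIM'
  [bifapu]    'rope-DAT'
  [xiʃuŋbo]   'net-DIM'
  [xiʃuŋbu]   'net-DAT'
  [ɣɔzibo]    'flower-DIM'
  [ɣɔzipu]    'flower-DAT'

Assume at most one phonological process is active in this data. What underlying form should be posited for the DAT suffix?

The DAT suffix surfaces as [-bu] and [-pu], depending on the final segment of the stem.
The DIM suffix, which begins with [b], is invariant after every stem; so [b] is not altered by any rule here.
So the underlying form is /-pu/, and voiceless stops become voiced after a nasal.

/-pu/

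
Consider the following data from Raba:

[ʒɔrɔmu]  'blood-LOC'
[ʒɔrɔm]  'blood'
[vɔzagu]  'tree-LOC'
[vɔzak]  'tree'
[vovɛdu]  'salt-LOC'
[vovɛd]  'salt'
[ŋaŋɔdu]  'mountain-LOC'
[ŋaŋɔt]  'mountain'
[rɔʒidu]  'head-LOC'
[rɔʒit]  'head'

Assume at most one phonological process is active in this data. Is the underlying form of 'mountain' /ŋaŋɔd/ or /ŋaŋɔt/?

The stem for 'mountain' ends in [d] in [ŋaŋɔdu] but [t] in [ŋaŋɔt].
If /d/ were underlying and a rule turned it into [t] in isolation, 'salt' would also alternate; but it has [d] in both [vovɛdu] and [vovɛd].
Therefore /t/ is basic and [d] is derived by intervocalic voicing (voiceless stops become voiced between vowels).

/ŋaŋɔt/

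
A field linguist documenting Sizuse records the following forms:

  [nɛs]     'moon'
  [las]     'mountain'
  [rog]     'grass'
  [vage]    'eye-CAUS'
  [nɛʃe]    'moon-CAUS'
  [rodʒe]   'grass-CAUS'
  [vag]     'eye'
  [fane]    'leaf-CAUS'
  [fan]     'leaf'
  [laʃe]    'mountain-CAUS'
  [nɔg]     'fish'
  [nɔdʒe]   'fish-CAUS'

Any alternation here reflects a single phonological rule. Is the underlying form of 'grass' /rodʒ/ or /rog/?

The root 'grass' surfaces as [rog] and [rodʒe], with a stem-final [g] ~ [dʒ] alternation.
If /g/ were underlying and a rule turned it into [dʒ] before the CAUS suffix, 'eye' would also alternate; but it has [g] in both [vag] and [vage].
So /dʒ/ is underlying, and a rule of depalatalization — palato-alveolar /dʒ/ and /ʃ/ become [g] and [s] when no front vowel follows — gives [g].

/rodʒ/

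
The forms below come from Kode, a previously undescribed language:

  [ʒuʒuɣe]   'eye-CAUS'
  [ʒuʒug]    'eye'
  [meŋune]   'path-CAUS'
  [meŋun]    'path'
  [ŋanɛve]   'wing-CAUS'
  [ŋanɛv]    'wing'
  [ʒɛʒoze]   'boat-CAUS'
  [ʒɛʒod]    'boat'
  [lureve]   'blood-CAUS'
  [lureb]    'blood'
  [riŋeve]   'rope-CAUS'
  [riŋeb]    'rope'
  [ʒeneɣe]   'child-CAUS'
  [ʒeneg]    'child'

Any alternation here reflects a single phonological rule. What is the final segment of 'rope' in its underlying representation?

The stem for 'rope' ends in [v] in [riŋeve] but [b] in [riŋeb].
If /v/ were underlying and a rule turned it into [b] in isolation, 'wing' would also alternate; but it has [v] in both [ŋanɛve] and [ŋanɛv].
So /b/ is underlying, and a rule of intervocalic spirantization — voiced stops become fricatives between vowels — gives [v].

/b/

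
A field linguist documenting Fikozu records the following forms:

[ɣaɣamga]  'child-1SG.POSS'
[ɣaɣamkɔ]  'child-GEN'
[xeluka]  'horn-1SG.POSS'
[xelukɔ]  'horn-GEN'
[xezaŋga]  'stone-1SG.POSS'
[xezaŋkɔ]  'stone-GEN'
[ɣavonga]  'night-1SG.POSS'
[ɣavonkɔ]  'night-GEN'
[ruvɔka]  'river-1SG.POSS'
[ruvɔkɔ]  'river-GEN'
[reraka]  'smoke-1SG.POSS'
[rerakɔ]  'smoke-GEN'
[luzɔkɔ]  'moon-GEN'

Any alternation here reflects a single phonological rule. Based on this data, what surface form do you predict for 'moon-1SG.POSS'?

[luzɔka]

The 1SG.POSS suffix surfaces as [-ga] and [-ka], depending on the final segment of the stem.
The GEN suffix, which begins with [k], is invariant after every stem; so [k] is not altered by any rule here.
So the underlying form is /-ga/, and voiced stops become voiceless after a vowel.
After 'moon', which ends in a vowel, the suffix surfaces as [-ka], giving [luzɔka].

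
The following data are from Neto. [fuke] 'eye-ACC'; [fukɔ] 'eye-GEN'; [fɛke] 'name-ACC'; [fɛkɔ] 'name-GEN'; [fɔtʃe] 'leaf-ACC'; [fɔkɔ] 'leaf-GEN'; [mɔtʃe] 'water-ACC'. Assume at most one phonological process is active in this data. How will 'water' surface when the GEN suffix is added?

[mɔkɔ]

In [fɔtʃe] and [fɔkɔ] the final segment of 'leaf' alternates: [tʃ] ~ [k].
Compare 'eye', with invariant [k] in [fuke] and [fukɔ]: an analysis with underlying /k/ and a rule producing [tʃ] before the ACC suffix would wrongly predict alternation here too.
Therefore /tʃ/ is basic and [k] is derived by depalatalization (palato-alveolar /tʃ/ becomes [k] when no front vowel follows).
From [mɔtʃe] the stem 'water' is /mɔtʃ/; when no front vowel follows this yields [mɔkɔ].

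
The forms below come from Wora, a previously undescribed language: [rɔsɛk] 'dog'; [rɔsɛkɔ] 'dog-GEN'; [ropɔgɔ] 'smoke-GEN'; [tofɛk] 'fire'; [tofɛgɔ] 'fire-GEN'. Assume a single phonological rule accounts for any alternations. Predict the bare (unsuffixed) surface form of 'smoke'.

[ropɔk]

The root 'fire' surfaces as [tofɛk] and [tofɛgɔ], with a stem-final [k] ~ [g] alternation.
Compare 'dog', with invariant [k] in [rɔsɛk] and [rɔsɛkɔ]: an analysis with underlying /k/ and a rule producing [g] before the GEN suffix would wrongly predict alternation here too.
So /g/ is underlying, and a rule of word-final obstruent devoicing — voiced obstruents become voiceless word-finally — gives [k].
From [ropɔgɔ] the stem 'smoke' is /ropɔg/; word-finally this yields [ropɔk].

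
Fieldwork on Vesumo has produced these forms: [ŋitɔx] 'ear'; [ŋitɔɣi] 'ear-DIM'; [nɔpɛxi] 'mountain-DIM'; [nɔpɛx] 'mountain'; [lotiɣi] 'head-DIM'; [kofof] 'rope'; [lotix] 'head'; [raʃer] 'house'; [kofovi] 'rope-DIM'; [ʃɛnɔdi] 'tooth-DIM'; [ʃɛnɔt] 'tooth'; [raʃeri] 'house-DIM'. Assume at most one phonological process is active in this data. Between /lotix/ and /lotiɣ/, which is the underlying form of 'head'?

'head' shows [ɣ] ~ [x] at the end of the stem ([lotiɣi] vs [lotix]).
If /x/ were underlying and a rule turned it into [ɣ] before the DIM suffix, 'mountain' would also alternate; but it has [x] in both [nɔpɛxi] and [nɔpɛx].
The alternation reflects word-final obstruent devoicing: voiced obstruents become voiceless word-finally. /ɣ/ is underlying.

/lotiɣ/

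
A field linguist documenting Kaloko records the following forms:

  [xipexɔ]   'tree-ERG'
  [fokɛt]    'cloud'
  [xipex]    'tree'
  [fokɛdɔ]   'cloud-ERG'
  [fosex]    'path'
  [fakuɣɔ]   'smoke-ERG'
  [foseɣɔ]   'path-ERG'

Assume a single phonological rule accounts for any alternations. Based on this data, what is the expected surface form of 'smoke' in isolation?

In [foseɣɔ] and [fosex] the final segment of 'path' alternates: [ɣ] ~ [x].
But 'tree' keeps [x] in both environments ([xipexɔ], [xipex]), so there is no rule changing /x/ to [ɣ] before the ERG suffix.
The underlying segment must be /ɣ/; voiced obstruents become voiceless word-finally, yielding [x] there.
The one attested form of 'smoke', [fakuɣɔ], shows underlying /fakuɣ/. Applying the same rule word-finally gives [fakux].

[fakux]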